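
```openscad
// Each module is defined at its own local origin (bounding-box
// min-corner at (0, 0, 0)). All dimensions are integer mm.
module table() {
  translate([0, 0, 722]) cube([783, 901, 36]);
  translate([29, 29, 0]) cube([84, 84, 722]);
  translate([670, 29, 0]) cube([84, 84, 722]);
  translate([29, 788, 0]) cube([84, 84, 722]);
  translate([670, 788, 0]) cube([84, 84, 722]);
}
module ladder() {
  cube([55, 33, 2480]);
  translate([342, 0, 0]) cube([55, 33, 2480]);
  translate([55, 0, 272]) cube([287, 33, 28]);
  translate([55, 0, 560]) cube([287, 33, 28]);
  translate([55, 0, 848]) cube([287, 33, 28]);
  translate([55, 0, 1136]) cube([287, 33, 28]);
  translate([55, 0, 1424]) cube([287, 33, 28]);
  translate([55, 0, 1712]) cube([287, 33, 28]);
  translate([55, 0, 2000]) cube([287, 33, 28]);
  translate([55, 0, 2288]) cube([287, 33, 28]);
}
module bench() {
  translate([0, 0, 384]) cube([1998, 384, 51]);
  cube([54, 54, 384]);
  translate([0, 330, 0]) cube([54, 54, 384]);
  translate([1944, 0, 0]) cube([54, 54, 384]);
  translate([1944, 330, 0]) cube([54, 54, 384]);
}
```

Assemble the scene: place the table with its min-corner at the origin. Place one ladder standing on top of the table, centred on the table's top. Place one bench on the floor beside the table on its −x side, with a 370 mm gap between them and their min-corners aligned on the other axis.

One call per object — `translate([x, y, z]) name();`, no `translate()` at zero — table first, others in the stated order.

table();
translate([193, 434, 758]) ladder();
translate([-2368, 0, 0]) bench();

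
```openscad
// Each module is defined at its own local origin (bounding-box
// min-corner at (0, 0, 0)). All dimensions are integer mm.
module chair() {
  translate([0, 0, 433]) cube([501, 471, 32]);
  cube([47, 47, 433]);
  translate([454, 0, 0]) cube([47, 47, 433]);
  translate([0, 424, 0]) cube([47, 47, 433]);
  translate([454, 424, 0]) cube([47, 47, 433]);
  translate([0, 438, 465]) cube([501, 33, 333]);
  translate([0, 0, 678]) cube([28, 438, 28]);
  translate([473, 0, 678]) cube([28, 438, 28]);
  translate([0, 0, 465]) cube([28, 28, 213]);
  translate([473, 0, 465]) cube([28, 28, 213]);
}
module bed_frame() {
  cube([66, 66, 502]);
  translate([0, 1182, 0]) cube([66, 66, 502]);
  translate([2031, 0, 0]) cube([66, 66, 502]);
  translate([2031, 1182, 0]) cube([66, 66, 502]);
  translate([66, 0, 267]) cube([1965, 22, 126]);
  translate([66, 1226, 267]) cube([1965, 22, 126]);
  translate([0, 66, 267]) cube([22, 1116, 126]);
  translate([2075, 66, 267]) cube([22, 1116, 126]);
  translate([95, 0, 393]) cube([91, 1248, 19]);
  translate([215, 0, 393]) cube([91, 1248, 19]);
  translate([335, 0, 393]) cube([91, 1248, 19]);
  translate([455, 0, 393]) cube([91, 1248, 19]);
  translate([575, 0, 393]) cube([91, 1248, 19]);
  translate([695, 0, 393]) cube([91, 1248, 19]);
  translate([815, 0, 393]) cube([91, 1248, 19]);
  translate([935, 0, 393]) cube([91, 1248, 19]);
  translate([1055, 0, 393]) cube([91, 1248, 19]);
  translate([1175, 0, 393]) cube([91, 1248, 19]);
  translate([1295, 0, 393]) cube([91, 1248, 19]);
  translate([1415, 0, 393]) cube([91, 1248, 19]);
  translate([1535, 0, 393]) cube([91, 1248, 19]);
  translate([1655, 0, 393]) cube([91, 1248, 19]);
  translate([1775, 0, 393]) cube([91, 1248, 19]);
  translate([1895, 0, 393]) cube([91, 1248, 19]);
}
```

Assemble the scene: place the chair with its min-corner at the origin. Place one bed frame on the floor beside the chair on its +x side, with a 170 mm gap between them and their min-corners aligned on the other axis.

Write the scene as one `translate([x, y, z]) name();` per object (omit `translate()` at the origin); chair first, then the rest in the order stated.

chair();
translate([671, 0, 0]) bed_frame();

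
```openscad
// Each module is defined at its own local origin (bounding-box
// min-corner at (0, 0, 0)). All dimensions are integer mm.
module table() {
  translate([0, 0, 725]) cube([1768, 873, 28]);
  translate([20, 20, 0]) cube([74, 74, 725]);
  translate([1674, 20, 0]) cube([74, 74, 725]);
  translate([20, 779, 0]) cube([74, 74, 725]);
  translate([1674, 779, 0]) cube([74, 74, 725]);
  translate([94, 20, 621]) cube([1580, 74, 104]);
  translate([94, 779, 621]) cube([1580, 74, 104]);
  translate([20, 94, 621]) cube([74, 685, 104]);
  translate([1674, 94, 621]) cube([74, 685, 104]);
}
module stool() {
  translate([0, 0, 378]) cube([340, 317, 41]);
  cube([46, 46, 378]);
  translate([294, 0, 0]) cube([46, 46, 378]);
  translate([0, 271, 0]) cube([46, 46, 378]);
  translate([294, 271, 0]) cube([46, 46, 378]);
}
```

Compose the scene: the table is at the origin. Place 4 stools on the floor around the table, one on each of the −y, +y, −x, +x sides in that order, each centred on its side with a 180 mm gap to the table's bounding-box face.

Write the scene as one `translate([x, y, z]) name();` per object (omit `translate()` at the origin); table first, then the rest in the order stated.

table();
translate([714, -497, 0]) stool();
translate([714, 1053, 0]) stool();
translate([-520, 278, 0]) stool();
translate([1948, 278, 0]) stool();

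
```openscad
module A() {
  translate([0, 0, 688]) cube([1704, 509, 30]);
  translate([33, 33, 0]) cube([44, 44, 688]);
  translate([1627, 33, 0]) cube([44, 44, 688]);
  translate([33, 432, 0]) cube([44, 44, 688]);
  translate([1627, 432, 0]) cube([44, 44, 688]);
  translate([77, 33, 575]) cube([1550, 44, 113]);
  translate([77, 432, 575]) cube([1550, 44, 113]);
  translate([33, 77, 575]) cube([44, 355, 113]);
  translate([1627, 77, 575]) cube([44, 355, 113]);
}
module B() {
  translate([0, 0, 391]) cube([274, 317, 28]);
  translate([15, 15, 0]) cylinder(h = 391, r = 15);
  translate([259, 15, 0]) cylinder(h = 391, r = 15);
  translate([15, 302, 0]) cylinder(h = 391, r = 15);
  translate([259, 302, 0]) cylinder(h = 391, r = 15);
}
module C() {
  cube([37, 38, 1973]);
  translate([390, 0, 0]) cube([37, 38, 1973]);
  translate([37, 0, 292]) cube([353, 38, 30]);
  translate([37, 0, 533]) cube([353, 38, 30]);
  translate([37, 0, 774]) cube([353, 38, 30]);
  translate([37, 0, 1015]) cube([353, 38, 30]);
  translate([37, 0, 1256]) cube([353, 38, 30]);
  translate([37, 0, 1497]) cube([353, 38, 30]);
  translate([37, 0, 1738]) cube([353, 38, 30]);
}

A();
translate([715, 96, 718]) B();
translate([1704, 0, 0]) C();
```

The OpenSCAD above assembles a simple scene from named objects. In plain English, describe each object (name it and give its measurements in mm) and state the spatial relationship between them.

A is a table with a 1704×509 mm rectangular top, 30 mm thick, top surface at z = 718 mm, supported by four 44×44 mm square legs, each inset 33 mm from the nearest pair of top edges, running from the floor. Four apron rails, 44 mm thick and 113 mm tall, run between adjacent legs with their top edges flush with the underside of the top and their outer faces flush with the legs' outer faces.

B is a four-legged stool. The seat is a 274×317×28 mm slab whose top surface is at z = 419 mm; four round legs, each 30 mm in diameter, run from the floor (z = 0) to the underside of the seat, each leg's axis is inset half a diameter from the nearest pair of seat edges (so the leg's bounding box is flush with the corner).

C is a wooden ladder with two side rails of 37×38 mm section and 1973 mm height, set 427 mm apart overall. Between them run 7 rectangular rungs (38 mm deep, 30 mm thick), front faces flush with the rails' −y face. The bottom of the first rung is 292 mm above the floor and each subsequent rung is 241 mm higher than the one below.

The stool is on top of the table, centred. The ladder is against the table's +x side, with their −y faces flush.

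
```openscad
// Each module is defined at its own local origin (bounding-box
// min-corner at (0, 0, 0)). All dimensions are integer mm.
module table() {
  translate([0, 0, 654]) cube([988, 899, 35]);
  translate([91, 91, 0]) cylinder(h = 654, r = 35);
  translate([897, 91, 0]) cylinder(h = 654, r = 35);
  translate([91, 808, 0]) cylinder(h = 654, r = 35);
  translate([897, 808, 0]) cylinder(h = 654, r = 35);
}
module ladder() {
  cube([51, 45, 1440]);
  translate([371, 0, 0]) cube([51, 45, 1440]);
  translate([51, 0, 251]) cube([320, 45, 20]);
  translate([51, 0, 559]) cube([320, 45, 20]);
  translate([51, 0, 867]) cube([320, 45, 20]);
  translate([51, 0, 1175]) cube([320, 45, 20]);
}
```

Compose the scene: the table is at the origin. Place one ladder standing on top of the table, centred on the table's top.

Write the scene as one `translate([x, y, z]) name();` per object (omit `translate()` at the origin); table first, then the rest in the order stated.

table();
translate([283, 427, 689]) ladder();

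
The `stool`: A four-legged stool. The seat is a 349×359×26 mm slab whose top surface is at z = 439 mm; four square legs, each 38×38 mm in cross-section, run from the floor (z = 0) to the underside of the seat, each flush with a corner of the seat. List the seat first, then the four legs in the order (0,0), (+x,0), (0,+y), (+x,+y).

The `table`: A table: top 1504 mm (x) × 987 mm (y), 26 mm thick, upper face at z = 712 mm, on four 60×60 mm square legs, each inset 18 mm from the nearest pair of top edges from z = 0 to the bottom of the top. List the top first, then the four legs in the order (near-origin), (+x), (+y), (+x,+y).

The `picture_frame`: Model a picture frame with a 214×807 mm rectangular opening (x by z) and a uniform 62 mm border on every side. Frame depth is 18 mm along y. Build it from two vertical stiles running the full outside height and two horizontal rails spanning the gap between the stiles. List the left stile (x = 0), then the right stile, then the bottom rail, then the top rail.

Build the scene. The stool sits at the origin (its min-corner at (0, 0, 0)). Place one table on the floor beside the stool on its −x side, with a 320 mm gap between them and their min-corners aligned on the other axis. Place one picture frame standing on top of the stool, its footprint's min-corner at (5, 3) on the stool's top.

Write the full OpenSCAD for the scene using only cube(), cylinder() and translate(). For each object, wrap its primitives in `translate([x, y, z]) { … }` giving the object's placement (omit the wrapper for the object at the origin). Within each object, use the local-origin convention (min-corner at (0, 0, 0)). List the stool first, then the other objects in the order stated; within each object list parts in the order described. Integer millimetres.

translate([0, 0, 413]) cube([349, 359, 26]);
cube([38, 38, 413]);
translate([311, 0, 0]) cube([38, 38, 413]);
translate([0, 321, 0]) cube([38, 38, 413]);
translate([311, 321, 0]) cube([38, 38, 413]);
translate([-1824, 0, 0]) {
  translate([0, 0, 686]) cube([1504, 987, 26]);
  translate([18, 18, 0]) cube([60, 60, 686]);
  translate([1426, 18, 0]) cube([60, 60, 686]);
  translate([18, 909, 0]) cube([60, 60, 686]);
  translate([1426, 909, 0]) cube([60, 60, 686]);
}
translate([5, 3, 439]) {
  cube([62, 18, 931]);
  translate([276, 0, 0]) cube([62, 18, 931]);
  translate([62, 0, 0]) cube([214, 18, 62]);
  translate([62, 0, 869]) cube([214, 18, 62]);
}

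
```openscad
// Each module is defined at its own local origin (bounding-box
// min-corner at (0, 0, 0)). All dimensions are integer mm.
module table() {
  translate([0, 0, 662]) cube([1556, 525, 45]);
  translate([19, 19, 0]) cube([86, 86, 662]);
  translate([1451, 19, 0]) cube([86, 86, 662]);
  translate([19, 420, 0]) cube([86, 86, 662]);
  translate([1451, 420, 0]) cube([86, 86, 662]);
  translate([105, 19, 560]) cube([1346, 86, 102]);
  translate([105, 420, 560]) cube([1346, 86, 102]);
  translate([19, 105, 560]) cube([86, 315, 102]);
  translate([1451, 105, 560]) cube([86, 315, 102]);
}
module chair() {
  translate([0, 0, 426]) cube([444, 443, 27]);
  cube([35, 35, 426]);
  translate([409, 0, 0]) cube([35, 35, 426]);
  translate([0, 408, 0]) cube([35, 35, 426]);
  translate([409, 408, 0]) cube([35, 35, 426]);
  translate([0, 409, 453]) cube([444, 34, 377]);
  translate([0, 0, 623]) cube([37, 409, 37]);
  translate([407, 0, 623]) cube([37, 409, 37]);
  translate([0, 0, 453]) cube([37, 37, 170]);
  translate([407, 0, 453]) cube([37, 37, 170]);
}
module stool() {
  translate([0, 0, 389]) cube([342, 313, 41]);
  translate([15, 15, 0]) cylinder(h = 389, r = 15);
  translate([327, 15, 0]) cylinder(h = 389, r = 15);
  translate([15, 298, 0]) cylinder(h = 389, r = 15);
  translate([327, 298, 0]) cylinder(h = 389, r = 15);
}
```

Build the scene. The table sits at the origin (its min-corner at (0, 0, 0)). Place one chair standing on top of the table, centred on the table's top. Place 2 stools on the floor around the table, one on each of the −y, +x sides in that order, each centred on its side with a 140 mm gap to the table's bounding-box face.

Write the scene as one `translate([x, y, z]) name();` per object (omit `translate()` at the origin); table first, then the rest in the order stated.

table();
translate([556, 41, 707]) chair();
translate([607, -453, 0]) stool();
translate([1696, 106, 0]) stool();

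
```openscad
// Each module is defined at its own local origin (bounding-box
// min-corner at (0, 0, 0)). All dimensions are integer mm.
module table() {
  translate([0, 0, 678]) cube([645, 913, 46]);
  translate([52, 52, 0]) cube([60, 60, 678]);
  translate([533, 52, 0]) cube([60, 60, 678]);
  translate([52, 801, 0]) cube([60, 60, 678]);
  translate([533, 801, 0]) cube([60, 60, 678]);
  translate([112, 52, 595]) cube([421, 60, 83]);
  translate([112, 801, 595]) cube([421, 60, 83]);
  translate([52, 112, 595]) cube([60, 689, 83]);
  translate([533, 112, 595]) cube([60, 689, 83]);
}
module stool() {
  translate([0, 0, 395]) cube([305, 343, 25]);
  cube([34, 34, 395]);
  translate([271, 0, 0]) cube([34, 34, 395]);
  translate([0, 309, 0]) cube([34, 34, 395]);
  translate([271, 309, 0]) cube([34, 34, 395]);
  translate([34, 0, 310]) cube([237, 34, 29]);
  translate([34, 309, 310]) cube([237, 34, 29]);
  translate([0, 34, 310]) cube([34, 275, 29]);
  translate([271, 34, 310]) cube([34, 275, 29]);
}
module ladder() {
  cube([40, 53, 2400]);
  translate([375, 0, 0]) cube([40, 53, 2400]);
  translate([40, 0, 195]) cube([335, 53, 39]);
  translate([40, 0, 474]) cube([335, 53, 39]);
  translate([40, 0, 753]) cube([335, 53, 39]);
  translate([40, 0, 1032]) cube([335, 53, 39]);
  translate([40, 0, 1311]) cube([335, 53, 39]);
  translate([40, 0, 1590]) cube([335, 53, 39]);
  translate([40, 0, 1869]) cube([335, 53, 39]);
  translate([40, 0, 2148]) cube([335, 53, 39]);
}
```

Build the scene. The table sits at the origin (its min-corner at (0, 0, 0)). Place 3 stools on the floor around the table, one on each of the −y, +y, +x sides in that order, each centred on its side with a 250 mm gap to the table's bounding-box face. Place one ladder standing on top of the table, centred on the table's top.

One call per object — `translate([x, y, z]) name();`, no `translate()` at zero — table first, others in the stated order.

table();
translate([170, -593, 0]) stool();
translate([170, 1163, 0]) stool();
translate([895, 285, 0]) stool();
translate([115, 430, 724]) ladder();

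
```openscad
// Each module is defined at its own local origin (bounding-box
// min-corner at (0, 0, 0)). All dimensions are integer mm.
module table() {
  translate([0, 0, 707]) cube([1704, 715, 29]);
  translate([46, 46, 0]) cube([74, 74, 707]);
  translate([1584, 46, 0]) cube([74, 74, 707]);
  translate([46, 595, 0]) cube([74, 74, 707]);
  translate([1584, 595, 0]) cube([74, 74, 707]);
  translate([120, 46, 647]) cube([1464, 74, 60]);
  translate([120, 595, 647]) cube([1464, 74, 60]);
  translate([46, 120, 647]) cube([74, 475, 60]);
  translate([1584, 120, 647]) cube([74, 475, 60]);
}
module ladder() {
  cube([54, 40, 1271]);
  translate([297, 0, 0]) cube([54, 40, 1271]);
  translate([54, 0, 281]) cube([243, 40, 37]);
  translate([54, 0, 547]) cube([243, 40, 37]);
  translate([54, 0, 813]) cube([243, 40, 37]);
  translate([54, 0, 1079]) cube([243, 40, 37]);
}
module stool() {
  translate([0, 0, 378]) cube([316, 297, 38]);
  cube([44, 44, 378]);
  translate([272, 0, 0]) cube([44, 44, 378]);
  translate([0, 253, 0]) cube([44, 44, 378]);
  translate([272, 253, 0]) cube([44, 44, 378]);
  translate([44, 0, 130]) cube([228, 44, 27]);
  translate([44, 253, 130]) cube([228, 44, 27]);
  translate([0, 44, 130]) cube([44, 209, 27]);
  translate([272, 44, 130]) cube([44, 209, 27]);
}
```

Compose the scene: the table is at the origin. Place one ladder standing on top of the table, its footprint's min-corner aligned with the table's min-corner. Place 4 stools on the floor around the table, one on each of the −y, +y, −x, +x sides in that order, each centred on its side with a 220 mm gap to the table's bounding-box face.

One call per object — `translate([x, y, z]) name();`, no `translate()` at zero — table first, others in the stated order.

table();
translate([0, 0, 736]) ladder();
translate([694, -517, 0]) stool();
translate([694, 935, 0]) stool();
translate([-536, 209, 0]) stool();
translate([1924, 209, 0]) stool();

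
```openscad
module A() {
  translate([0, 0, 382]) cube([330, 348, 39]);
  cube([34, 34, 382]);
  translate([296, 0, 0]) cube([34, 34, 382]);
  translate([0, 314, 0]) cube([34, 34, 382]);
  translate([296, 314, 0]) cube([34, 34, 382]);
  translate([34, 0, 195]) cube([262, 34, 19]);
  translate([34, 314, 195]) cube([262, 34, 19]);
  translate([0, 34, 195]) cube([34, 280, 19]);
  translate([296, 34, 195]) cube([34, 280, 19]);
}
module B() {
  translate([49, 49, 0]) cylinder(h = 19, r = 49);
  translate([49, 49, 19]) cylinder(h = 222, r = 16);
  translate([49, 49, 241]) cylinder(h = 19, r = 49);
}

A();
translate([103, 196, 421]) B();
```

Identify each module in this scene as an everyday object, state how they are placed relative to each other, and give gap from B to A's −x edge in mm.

The spool's min-x is at 103; the stool's min-x is 0; gap = 103 mm.

A is a stool. B is a spool. The spool is on top of the stool. The gap from the spool to the stool's −x edge is 103 mm.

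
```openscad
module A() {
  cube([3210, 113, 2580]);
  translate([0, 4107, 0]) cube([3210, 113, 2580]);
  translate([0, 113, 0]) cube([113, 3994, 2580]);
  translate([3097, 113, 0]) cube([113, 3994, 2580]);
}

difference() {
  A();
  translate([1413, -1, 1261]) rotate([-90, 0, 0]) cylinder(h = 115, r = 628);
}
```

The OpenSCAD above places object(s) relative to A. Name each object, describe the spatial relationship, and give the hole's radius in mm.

A is a house frame. The house frame has a circular hole through its front wall. The hole's radius is 628 mm.

The subtracted cylinder has r = 628 mm.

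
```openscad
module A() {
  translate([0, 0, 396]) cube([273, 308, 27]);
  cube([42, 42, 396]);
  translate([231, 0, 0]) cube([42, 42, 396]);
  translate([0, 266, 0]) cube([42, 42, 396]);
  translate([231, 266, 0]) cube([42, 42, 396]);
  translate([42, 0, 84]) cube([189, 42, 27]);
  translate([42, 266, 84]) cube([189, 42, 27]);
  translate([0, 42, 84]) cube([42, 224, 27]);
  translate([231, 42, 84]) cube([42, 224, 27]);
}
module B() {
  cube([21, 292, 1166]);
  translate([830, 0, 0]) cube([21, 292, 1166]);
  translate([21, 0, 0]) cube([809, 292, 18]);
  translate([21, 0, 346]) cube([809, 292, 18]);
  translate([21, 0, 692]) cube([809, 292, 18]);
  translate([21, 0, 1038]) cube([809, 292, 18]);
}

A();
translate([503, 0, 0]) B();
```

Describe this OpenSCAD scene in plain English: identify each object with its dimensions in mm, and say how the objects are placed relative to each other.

A is a four-legged stool. The seat is 273×308 mm, 27 mm thick, top at z = 423 mm. It stands on four square legs, each 42×42 mm in cross-section, from z = 0 to the seat underside, each flush with a corner of the seat. Four stretchers, 42 mm wide and 27 mm tall, connect adjacent legs with their undersides at z = 84 mm, each running between the inner faces of the legs it joins and aligned with the legs' outer faces on the other axis.

B is a bookshelf 851 mm wide overall, 292 mm deep and 1166 mm tall. The two sides are 21 mm thick vertical panels. 4 horizontal shelves of 18 mm thickness span between the inner faces of the sides; the lowest shelf sits on the floor and shelves are stacked with a clear vertical gap of 328 mm between each pair.

The bookshelf is on the floor beside the stool on its +x side.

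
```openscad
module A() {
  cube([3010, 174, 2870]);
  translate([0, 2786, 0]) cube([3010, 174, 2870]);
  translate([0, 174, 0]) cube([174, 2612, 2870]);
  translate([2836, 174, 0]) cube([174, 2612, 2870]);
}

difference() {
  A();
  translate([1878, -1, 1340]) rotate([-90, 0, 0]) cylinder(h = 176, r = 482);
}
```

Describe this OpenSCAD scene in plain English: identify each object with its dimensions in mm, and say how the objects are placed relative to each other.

A is the wall frame of a small rectangular building: four walls, each 2870 mm tall and 174 mm thick, enclosing a footprint 3010 mm (x) by 2960 mm (y) outside-to-outside, with no floor or roof. The front and back walls (the −y and +y sides) span the full width; the two side walls fit between them.

The house frame has a circular hole of radius 482 mm through its front wall, centred at (x = 1878, z = 1340).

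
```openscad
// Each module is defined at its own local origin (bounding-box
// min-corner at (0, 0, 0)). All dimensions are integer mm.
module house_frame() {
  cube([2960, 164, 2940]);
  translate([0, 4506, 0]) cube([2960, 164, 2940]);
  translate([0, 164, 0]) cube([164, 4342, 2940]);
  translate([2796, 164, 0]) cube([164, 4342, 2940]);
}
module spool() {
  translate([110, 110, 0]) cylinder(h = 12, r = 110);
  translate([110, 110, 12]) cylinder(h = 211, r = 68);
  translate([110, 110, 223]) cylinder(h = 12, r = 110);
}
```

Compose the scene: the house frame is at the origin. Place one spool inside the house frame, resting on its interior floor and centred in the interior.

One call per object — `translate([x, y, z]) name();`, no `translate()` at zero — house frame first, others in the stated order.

house_frame();
translate([1370, 2225, 0]) spool();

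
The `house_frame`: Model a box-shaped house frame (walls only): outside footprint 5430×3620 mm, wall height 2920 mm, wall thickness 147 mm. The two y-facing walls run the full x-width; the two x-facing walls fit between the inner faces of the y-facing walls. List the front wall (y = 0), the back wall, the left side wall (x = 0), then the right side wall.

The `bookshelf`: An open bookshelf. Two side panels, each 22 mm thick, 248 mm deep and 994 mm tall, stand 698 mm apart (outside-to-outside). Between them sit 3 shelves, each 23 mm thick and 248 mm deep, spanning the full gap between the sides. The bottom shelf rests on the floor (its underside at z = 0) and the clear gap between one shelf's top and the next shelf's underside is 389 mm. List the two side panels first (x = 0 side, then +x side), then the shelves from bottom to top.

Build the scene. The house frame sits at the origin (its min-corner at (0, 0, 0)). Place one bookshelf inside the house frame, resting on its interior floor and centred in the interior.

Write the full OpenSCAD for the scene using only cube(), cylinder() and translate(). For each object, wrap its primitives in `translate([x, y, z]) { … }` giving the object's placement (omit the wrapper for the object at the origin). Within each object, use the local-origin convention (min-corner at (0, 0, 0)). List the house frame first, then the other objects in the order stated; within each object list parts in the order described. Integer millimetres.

cube([5430, 147, 2920]);
translate([0, 3473, 0]) cube([5430, 147, 2920]);
translate([0, 147, 0]) cube([147, 3326, 2920]);
translate([5283, 147, 0]) cube([147, 3326, 2920]);
translate([2366, 1686, 0]) {
  cube([22, 248, 994]);
  translate([676, 0, 0]) cube([22, 248, 994]);
  translate([22, 0, 0]) cube([654, 248, 23]);
  translate([22, 0, 412]) cube([654, 248, 23]);
  translate([22, 0, 824]) cube([654, 248, 23]);
}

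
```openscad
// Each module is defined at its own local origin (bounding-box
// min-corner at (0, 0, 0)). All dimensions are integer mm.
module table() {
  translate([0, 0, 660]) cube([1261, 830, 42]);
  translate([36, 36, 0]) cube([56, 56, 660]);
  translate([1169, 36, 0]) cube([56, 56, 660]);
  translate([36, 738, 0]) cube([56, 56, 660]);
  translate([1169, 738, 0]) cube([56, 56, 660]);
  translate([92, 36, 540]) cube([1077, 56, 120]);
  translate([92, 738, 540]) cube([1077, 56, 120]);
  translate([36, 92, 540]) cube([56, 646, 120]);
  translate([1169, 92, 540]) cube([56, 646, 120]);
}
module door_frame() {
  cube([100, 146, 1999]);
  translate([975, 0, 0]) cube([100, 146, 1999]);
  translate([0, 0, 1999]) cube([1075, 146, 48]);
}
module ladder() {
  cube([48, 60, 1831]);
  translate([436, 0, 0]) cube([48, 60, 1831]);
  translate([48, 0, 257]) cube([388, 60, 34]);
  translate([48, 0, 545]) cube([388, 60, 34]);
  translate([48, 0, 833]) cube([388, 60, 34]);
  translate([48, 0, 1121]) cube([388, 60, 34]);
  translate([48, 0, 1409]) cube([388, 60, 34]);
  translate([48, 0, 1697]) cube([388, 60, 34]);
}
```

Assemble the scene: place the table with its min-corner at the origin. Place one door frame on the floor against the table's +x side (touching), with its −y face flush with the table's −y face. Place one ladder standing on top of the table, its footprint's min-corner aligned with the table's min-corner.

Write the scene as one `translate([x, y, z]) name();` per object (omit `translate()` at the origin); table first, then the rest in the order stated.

table();
translate([1261, 0, 0]) door_frame();
translate([0, 0, 702]) ladder();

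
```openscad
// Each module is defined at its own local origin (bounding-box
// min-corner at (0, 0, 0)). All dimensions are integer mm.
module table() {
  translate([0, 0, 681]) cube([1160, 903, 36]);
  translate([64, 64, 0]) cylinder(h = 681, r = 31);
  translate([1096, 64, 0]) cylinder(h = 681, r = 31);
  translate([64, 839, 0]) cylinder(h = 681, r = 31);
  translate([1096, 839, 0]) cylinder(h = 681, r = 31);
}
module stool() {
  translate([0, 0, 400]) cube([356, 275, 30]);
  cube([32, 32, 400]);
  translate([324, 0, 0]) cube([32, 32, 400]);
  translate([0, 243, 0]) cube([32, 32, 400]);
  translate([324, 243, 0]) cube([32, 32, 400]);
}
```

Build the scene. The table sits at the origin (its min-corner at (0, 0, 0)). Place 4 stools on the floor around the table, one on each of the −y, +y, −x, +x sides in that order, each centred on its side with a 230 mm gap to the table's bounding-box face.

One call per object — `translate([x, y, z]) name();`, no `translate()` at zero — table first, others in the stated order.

table();
translate([402, -505, 0]) stool();
translate([402, 1133, 0]) stool();
translate([-586, 314, 0]) stool();
translate([1390, 314, 0]) stool();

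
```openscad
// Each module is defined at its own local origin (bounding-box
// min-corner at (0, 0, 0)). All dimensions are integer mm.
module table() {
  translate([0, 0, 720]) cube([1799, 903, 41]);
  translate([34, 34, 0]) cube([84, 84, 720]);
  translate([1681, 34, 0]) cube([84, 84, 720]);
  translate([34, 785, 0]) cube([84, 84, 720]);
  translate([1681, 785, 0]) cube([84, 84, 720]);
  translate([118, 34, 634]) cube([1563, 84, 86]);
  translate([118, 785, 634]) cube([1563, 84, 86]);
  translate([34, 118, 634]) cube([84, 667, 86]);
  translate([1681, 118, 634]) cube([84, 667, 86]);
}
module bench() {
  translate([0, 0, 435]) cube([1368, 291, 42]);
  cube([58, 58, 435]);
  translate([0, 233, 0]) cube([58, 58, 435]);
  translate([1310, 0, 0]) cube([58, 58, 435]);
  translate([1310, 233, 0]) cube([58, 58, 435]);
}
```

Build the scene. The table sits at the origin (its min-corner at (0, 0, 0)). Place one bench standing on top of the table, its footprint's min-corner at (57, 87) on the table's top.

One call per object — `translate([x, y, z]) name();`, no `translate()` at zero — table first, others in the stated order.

table();
translate([57, 87, 761]) bench();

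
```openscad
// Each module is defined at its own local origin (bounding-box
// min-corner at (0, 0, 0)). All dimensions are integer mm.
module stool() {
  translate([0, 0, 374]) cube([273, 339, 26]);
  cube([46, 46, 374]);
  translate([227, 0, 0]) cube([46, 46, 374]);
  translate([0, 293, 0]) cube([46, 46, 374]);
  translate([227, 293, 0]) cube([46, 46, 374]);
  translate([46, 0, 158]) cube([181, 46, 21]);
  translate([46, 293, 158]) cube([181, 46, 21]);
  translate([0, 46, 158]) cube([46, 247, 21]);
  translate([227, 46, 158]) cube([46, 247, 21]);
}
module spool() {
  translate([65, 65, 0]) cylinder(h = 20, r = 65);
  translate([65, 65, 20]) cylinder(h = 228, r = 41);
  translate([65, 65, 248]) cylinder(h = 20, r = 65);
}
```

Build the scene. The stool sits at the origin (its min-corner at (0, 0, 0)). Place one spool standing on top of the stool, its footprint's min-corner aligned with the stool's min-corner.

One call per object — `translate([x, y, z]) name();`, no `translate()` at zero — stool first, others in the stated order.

stool();
translate([0, 0, 400]) spool();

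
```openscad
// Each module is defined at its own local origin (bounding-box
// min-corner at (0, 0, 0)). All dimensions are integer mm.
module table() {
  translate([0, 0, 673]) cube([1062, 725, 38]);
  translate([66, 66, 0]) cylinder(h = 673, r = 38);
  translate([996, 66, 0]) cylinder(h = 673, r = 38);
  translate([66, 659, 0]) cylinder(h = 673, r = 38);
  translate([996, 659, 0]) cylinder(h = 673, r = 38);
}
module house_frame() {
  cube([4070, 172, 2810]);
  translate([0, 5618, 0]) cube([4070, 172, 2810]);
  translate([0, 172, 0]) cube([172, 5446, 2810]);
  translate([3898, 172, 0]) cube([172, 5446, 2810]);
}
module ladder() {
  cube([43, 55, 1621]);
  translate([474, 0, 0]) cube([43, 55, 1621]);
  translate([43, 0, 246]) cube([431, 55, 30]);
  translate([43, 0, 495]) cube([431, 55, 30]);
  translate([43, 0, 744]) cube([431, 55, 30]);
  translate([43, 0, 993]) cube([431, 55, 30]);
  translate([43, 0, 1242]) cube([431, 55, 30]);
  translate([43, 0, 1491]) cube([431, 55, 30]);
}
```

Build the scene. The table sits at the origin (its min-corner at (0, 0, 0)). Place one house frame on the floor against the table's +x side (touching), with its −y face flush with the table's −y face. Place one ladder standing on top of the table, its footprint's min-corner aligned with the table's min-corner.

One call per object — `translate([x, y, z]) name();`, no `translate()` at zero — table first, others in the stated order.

table();
translate([1062, 0, 0]) house_frame();
translate([0, 0, 711]) ladder();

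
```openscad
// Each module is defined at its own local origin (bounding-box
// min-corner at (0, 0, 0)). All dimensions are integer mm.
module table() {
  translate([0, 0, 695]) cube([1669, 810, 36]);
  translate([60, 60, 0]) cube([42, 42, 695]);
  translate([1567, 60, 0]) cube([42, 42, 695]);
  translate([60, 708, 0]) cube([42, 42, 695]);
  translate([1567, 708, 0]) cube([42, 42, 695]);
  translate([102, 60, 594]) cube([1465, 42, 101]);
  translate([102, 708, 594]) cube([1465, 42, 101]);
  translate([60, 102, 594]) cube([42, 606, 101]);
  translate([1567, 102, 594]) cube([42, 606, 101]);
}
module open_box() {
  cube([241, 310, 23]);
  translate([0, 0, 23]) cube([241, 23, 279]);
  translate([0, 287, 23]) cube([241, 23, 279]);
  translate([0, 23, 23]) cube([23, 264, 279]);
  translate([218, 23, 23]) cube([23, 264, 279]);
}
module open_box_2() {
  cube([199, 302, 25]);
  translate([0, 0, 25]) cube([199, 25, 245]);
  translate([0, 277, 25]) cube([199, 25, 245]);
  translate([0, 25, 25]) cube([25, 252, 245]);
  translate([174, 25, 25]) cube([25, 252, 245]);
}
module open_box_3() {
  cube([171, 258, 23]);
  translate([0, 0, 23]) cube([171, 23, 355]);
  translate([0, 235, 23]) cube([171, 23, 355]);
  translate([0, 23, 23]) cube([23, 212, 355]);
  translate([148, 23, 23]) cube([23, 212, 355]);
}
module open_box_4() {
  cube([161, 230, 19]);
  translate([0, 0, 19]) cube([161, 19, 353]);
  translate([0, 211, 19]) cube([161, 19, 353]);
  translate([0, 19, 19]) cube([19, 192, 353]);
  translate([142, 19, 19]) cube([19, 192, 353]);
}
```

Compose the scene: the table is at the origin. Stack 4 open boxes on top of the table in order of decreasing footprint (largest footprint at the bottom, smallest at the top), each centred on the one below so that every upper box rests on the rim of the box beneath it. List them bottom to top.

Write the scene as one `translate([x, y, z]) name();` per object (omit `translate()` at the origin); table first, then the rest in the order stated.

table();
translate([714, 250, 731]) open_box();
translate([735, 254, 1033]) open_box_2();
translate([749, 276, 1303]) open_box_3();
translate([754, 290, 1681]) open_box_4();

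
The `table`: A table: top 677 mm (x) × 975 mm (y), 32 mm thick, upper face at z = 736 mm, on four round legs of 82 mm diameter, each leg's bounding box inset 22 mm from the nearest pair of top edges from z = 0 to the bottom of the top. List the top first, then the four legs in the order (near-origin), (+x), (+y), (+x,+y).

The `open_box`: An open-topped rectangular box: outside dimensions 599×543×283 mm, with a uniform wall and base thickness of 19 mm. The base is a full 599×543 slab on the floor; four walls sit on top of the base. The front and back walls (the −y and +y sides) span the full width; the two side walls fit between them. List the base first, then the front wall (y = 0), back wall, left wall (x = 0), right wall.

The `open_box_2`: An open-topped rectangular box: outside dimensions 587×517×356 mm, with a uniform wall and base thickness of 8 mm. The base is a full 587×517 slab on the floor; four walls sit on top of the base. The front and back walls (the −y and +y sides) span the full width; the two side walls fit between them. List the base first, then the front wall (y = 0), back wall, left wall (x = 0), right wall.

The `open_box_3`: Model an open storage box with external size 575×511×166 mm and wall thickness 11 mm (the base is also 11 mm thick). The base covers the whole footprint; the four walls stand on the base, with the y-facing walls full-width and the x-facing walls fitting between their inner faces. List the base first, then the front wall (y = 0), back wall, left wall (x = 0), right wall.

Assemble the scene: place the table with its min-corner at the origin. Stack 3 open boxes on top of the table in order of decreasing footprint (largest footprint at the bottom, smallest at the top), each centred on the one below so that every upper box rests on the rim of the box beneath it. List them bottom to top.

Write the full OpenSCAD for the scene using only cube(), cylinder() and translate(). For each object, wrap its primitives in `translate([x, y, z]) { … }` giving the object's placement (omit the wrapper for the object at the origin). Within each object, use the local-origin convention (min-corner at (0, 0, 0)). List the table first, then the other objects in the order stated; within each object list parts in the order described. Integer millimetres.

translate([0, 0, 704]) cube([677, 975, 32]);
translate([63, 63, 0]) cylinder(h = 704, r = 41);
translate([614, 63, 0]) cylinder(h = 704, r = 41);
translate([63, 912, 0]) cylinder(h = 704, r = 41);
translate([614, 912, 0]) cylinder(h = 704, r = 41);
translate([39, 216, 736]) {
  cube([599, 543, 19]);
  translate([0, 0, 19]) cube([599, 19, 264]);
  translate([0, 524, 19]) cube([599, 19, 264]);
  translate([0, 19, 19]) cube([19, 505, 264]);
  translate([580, 19, 19]) cube([19, 505, 264]);
}
translate([45, 229, 1019]) {
  cube([587, 517, 8]);
  translate([0, 0, 8]) cube([587, 8, 348]);
  translate([0, 509, 8]) cube([587, 8, 348]);
  translate([0, 8, 8]) cube([8, 501, 348]);
  translate([579, 8, 8]) cube([8, 501, 348]);
}
translate([51, 232, 1375]) {
  cube([575, 511, 11]);
  translate([0, 0, 11]) cube([575, 11, 155]);
  translate([0, 500, 11]) cube([575, 11, 155]);
  translate([0, 11, 11]) cube([11, 489, 155]);
  translate([564, 11, 11]) cube([11, 489, 155]);
}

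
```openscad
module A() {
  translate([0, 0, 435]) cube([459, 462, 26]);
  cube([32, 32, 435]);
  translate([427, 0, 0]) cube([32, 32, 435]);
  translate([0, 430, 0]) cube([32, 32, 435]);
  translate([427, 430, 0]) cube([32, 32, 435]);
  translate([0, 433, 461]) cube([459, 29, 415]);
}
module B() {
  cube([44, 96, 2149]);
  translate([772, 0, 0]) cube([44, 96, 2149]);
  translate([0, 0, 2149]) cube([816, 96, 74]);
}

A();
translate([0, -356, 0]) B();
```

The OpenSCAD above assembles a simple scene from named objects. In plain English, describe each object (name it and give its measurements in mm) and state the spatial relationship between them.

A is a chair: 459×462 mm seat, 26 mm thick, top at z = 461 mm, on four 32 mm square corner legs flush with the seat edges. A 29 mm thick backrest slab spans the full seat width, extending 415 mm above the seat top, its back face flush with the seat's +y edge.

B is a rectangular door frame: two vertical jambs of 44×96 mm section, 2149 mm tall, with a clear opening 728 mm wide between their inner faces. A header 74 mm tall and 96 mm deep lies on top of the jambs and spans the full outside width.

The door frame is on the floor beside the chair on its −y side.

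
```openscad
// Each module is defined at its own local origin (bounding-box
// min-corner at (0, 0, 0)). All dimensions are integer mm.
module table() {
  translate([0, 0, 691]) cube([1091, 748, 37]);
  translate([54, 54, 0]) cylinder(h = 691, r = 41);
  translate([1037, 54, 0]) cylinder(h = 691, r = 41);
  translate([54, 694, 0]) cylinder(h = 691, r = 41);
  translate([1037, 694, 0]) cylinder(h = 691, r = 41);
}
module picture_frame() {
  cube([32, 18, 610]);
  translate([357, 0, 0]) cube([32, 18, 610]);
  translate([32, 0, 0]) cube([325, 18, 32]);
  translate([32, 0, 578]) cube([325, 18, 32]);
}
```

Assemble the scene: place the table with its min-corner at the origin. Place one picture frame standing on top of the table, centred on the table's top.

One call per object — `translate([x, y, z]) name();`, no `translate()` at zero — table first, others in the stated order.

table();
translate([351, 365, 728]) picture_frame();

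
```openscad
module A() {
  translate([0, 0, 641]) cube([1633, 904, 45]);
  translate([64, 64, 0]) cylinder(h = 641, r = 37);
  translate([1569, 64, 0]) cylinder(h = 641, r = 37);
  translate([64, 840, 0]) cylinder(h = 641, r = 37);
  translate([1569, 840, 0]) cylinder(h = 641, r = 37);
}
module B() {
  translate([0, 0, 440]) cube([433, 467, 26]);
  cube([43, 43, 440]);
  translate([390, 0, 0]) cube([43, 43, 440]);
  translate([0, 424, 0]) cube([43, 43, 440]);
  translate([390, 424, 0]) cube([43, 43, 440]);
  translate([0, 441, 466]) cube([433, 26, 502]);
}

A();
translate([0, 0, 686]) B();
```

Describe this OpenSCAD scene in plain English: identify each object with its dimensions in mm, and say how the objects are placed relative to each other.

A is a rectangular dining table. The top is 1633×904×45 mm with its upper surface at z = 686 mm. It stands on four round legs of 74 mm diameter, each leg's bounding box inset 27 mm from the nearest pair of top edges, running from the floor to the underside of the top.

B is a chair: 433×467 mm seat, 26 mm thick, top at z = 466 mm, on four 43 mm square corner legs flush with the seat edges. A 26 mm thick backrest slab spans the full seat width, extending 502 mm above the seat top, its back face flush with the seat's +y edge.

The chair is on top of the table.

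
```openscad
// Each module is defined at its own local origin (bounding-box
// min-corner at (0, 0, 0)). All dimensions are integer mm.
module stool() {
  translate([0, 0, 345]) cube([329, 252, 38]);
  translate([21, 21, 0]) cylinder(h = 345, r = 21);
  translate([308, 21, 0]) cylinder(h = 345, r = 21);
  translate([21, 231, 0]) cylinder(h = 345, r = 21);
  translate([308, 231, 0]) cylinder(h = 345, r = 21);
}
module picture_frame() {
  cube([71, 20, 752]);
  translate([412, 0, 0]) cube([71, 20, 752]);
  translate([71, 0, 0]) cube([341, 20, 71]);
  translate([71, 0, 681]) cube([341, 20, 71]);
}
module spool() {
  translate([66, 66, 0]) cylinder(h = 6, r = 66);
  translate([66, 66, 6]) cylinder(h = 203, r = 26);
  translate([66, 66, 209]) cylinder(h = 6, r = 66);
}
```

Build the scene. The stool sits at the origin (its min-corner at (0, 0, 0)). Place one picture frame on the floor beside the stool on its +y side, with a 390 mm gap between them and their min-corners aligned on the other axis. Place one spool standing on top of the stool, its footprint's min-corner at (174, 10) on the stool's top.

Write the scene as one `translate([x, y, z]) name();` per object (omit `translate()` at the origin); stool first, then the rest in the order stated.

stool();
translate([0, 642, 0]) picture_frame();
translate([174, 10, 383]) spool();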